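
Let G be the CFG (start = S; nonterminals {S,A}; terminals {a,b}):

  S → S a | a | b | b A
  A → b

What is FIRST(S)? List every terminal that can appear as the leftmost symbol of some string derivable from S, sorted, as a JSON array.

FIRST sets, iterate to fixpoint:
round 1:
  A via A→b: +{b}
  S via S→a: +{a}
  S via S→b: +{b}
  FIRST(S)={a,b}  FIRST(A)={b}
round 2: (no change)
  FIRST(S)={a,b}  FIRST(A)={b}

FIRST(S) = ["a", "b"]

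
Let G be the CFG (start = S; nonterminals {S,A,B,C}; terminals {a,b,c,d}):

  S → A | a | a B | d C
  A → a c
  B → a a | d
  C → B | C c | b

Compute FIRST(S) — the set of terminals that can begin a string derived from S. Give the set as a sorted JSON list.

FIRST iteration:
[1]
  A via A→a c: +{a}
  B via B→a a: +{a}
  B via B→d: +{d}
  C via C→B: +{a,d}
  C via C→b: +{b}
  S via S→A: +{a}
  S via S→d C: +{d}
  FIRST(S)={a,d}  FIRST(A)={a}  FIRST(B)={a,d}  FIRST(C)={a,b,d}
[2] — fixpoint
  FIRST(S)={a,d}  FIRST(A)={a}  FIRST(B)={a,d}  FIRST(C)={a,b,d}

FIRST(S) = ["a", "d"]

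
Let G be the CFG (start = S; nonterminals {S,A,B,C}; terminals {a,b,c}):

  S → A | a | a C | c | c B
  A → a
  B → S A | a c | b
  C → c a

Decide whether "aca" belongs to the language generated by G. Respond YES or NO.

CNF form of G:
  S -> T0 C | T1 B | a | c
  A -> a
  B -> S A | T0 T1 | b
  C -> T1 T0
  T0 -> a
  T1 -> c

Fill CYK table bottom-up:
  [0..0]={A,S,T0}  "a"  orig:{A,S}
  [1..1]={S,T1}  "c"  orig:{S}
  [2..2]={A,S,T0}  "a"  orig:{A,S}
  [0..1]={B}  "ac"
  [1..2]={B,C}  "ca"
  [0..2]={S}  "aca"

S ∈ T[0,2] ⇒ YES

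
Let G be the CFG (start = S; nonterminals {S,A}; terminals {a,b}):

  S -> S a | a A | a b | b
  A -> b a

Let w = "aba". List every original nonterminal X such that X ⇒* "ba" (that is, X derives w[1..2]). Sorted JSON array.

Convert to CNF:
  S -> S T1 | T1 A | T1 T0 | b
  A -> T0 T1
  T0 -> b
  T1 -> a

Fill CYK table bottom-up — only the sub-triangle for w[1..2]:
  T[1,1] 'b' = {S,T0}  orig:{S}
  T[2,2] 'a' = {T1}  orig:{}
  T[1,2] 'ba' = {A,S}

Original NTs in T[1,2] deriving "ba": ["A", "S"]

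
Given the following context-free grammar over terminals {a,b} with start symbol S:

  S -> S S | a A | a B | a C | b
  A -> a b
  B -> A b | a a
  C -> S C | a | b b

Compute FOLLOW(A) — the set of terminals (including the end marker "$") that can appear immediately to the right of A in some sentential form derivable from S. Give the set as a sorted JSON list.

FIRST sets, iterate to fixpoint:
pass 1:
  A via A→a b: +{a}
  B via B→A b: +{a}
  C via C→a: +{a}
  C via C→b b: +{b}
  S via S→a A: +{a}
  S via S→b: +{b}
  FIRST(S)={a,b}  FIRST(A)={a}  FIRST(B)={a}  FIRST(C)={a,b}
pass 2: — fixpoint
  FIRST(S)={a,b}  FIRST(A)={a}  FIRST(B)={a}  FIRST(C)={a,b}

FOLLOW sets:
initialize: $ ∈ FOLLOW(S)
[1]
  B→A b: FOLLOW(A) ⊇ FIRST(b) = {b}; new: +{b}
  C→S C: FOLLOW(S) ⊇ FIRST(C) = {a,b}; new: +{a,b}
  S→a A: FOLLOW(A) ⊇ FOLLOW(S) ⊇ {$,a,b}; new: +{$,a}
  S→a B: FOLLOW(B) ⊇ FOLLOW(S) ⊇ {$,a,b}; new: +{$,a,b}
  S→a C: FOLLOW(C) ⊇ FOLLOW(S) ⊇ {$,a,b}; new: +{$,a,b}
  FOLLOW(S)={$,a,b}  FOLLOW(A)={$,a,b}  FOLLOW(B)={$,a,b}  FOLLOW(C)={$,a,b}
[2] — fixpoint
  FOLLOW(S)={$,a,b}  FOLLOW(A)={$,a,b}  FOLLOW(B)={$,a,b}  FOLLOW(C)={$,a,b}

FOLLOW(A) = ["$", "a", "b"]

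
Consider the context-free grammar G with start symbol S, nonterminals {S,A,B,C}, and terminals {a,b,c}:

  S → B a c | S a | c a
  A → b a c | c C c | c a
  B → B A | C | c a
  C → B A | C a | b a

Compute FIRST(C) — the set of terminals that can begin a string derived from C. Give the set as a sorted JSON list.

Compute FIRST by fixpoint:
iter 1:
  A via A→b a c: +{b}
  A via A→c C c: +{c}
  B via B→c a: +{c}
  C via C→B A: +{c}
  C via C→b a: +{b}
  S via S→B a c: +{c}
  FIRST(S)={c}  FIRST(A)={b,c}  FIRST(B)={c}  FIRST(C)={b,c}
iter 2:
  B via B→C: +{b}
  S via S→B a c: +{b}
  FIRST(S)={b,c}  FIRST(A)={b,c}  FIRST(B)={b,c}  FIRST(C)={b,c}
iter 3: done
  FIRST(S)={b,c}  FIRST(A)={b,c}  FIRST(B)={b,c}  FIRST(C)={b,c}

FIRST(C) = ["b", "c"]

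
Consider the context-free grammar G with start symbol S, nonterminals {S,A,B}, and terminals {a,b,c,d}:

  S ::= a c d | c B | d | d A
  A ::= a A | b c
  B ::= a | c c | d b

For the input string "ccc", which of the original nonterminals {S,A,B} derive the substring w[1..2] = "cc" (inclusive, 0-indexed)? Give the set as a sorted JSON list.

Convert to CNF:
  S -> T0 X4 | T2 B | T3 A | d
  A -> T0 A | T1 T2
  B -> T2 T2 | T3 T1 | a
  T0 -> a
  T1 -> b
  T2 -> c
  T3 -> d
  X4 -> T2 T3

Fill CYK table bottom-up (cells [i..j] with 1 ≤ i ≤ j ≤ 2 only):
  T[1,1] 'c' = {T2}  orig:{}
  T[2,2] 'c' = {T2}  orig:{}
  T[1,2] 'cc' = {B}

Original NTs in T[1,2] deriving "cc": ["B"]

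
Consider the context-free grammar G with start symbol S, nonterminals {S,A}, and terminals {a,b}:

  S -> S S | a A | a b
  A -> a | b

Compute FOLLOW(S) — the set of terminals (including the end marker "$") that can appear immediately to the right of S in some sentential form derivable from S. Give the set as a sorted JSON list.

Compute FIRST by fixpoint:
[1]
  A via A→a: +{a}
  A via A→b: +{b}
  S via S→a A: +{a}
  FIRST(S)={a}  FIRST(A)={a,b}
[2] — fixpoint
  FIRST(S)={a}  FIRST(A)={a,b}

FOLLOW sets:
FOLLOW(S) := {$}
iter 1:
  S→S S: FOLLOW(S) ⊇ FIRST(S) = {a}; new: +{a}
  S→a A: FOLLOW(A) ⊇ FOLLOW(S) ⊇ {$,a}; new: +{$,a}
  FOLLOW(S)={$,a}  FOLLOW(A)={$,a}
iter 2: (stable)
  FOLLOW(S)={$,a}  FOLLOW(A)={$,a}

FOLLOW(S) = ["$", "a"]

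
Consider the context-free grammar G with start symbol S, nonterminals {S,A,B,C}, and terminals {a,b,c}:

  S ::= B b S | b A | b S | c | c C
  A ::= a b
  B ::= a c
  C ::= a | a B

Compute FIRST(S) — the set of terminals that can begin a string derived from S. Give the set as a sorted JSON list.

FIRST sets, iterate to fixpoint:
round 1:
  A via A→a b: +{a}
  B via B→a c: +{a}
  C via C→a: +{a}
  S via S→B b S: +{a}
  S via S→b A: +{b}
  S via S→c: +{c}
  FIRST[S]={a,b,c}  FIRST[A]={a}  FIRST[B]={a}  FIRST[C]={a}
round 2: (stable)
  FIRST[S]={a,b,c}  FIRST[A]={a}  FIRST[B]={a}  FIRST[C]={a}

FIRST(S) = ["a", "b", "c"]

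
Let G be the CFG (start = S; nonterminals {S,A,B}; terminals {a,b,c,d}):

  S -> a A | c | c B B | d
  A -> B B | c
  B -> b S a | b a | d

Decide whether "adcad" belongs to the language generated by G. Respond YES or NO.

Convert to CNF:
  S -> T1 A | T2 X4 | c | d
  A -> B B | c
  B -> T0 T1 | T0 X3 | d
  T0 -> b
  T1 -> a
  T2 -> c
  X3 -> S T1
  X4 -> B B

Fill CYK table bottom-up:
  T[0,0] 'a' = {T1}  orig:{}
  T[1,1] 'd' = {B,S}
  T[2,2] 'c' = {A,S,T2}  orig:{A,S}
  T[3,3] 'a' = {T1}  orig:{}
  T[4,4] 'd' = {B,S}
  T[0,1] 'ad' = ∅
  T[1,2] 'dc' = ∅
  T[2,3] 'ca' = {X3}  orig:{}
  T[3,4] 'ad' = ∅
  T[0,2] 'adc' = ∅
  T[1,3] 'dca' = ∅
  T[2,4] 'cad' = ∅
  T[0,3] 'adca' = ∅
  T[1,4] 'dcad' = ∅
  T[0,4] 'adcad' = ∅

S ∉ T[0,4] ⇒ NO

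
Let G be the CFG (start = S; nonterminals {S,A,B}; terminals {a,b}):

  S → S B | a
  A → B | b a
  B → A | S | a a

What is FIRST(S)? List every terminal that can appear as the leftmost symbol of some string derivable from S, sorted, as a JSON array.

FIRST sets, iterate to fixpoint:
round 1:
  A via A→b a: +{b}
  B via B→A: +{b}
  B via B→a a: +{a}
  S via S→a: +{a}
  FIRST[S]={a}  FIRST[A]={b}  FIRST[B]={a,b}
round 2:
  A via A→B: +{a}
  FIRST[S]={a}  FIRST[A]={a,b}  FIRST[B]={a,b}
round 3: (stable)
  FIRST[S]={a}  FIRST[A]={a,b}  FIRST[B]={a,b}

FIRST(S) = ["a"]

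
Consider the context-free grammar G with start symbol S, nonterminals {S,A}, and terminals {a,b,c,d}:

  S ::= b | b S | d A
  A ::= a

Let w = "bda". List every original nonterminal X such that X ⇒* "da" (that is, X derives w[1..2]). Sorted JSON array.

CNF form of G:
  S -> T0 S | T1 A | b
  A -> a
  T0 -> b
  T1 -> d

CYK table (by increasing span) (cells [i..j] with 1 ≤ i ≤ j ≤ 2 only):
  cell(1,1) d: {T1}  orig:{}
  cell(2,2) a: {A}
  cell(1,2) da: {S}

Original NTs in T[1,2] deriving "da": ["S"]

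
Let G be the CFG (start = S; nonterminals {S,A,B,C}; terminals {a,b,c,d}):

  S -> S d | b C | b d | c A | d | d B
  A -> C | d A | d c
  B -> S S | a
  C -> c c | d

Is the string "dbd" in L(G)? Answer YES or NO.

Convert to CNF:
  S -> S T1 | T0 A | T1 B | T2 C | T2 T1 | d
  A -> T0 T0 | T1 A | T1 T0 | d
  B -> S S | a
  C -> T0 T0 | d
  T0 -> c
  T1 -> d
  T2 -> b

CYK table (by increasing span):
  T[0,0] 'd' = {A,C,S,T1}  orig:{A,C,S}
  T[1,1] 'b' = {T2}  orig:{}
  T[2,2] 'd' = {A,C,S,T1}  orig:{A,C,S}
  T[0,1] 'db' = ∅
  T[1,2] 'bd' = {S}
  T[0,2] 'dbd' = {B}

S ∉ T[0,2] ⇒ NO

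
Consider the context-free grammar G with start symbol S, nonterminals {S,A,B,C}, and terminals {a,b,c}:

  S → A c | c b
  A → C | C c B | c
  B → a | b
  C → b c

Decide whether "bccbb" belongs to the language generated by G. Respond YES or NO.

Convert to CNF:
  S -> A T0 | T0 T1
  A -> C X2 | T1 T0 | c
  B -> a | b
  C -> T1 T0
  T0 -> c
  T1 -> b
  X2 -> T0 B

CYK fill:
  [0..0]={B,T1}  "b"  orig:{B}
  [1..1]={A,T0}  "c"  orig:{A}
  [2..2]={A,T0}  "c"  orig:{A}
  [3..3]={B,T1}  "b"  orig:{B}
  [4..4]={B,T1}  "b"  orig:{B}
  [0..1]={A,C}  "bc"
  [1..2]={S}  "cc"
  [2..3]={S,X2}  "cb"  orig:{S}
  [3..4]=∅  "bb"
  [0..2]={S}  "bcc"
  [1..3]=∅  "ccb"
  [2..4]=∅  "cbb"
  [0..3]={A}  "bccb"
  [1..4]=∅  "ccbb"
  [0..4]=∅  "bccbb"

S ∉ T[0,4] ⇒ NO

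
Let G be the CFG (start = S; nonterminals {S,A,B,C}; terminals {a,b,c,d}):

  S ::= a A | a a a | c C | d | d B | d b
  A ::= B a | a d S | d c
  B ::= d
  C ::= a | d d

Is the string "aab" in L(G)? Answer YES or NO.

Convert to CNF:
  S -> T0 A | T0 X5 | T1 B | T1 T3 | T2 C | d
  A -> B T0 | T0 X4 | T1 T2
  B -> d
  C -> T1 T1 | a
  T0 -> a
  T1 -> d
  T2 -> c
  T3 -> b
  X4 -> T1 S
  X5 -> T0 T0

Fill CYK table bottom-up:
  T[0,0] 'a' = {C,T0}  orig:{C}
  T[1,1] 'a' = {C,T0}  orig:{C}
  T[2,2] 'b' = {T3}  orig:{}
  T[0,1] 'aa' = {X5}  orig:{}
  T[1,2] 'ab' = ∅
  T[0,2] 'aab' = ∅

S ∉ T[0,2] ⇒ NO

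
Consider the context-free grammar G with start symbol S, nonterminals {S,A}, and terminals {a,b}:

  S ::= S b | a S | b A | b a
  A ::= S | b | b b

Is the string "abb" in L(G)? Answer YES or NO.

Convert to CNF:
  S -> S T0 | T0 A | T0 T1 | T1 S
  A -> S T0 | T0 A | T0 T0 | T0 T1 | T1 S | b
  T0 -> b
  T1 -> a

CYK fill:
  [0..0]={T1}  "a"  orig:{}
  [1..1]={A,T0}  "b"  orig:{A}
  [2..2]={A,T0}  "b"  orig:{A}
  [0..1]=∅  "ab"
  [1..2]={A,S}  "bb"
  [0..2]={A,S}  "abb"

S ∈ T[0,2] ⇒ YES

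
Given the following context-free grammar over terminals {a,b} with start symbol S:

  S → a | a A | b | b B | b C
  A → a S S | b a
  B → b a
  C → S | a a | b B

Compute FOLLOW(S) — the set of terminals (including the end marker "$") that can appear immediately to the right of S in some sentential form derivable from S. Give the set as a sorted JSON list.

FIRST iteration:
iter 1:
  A via A→a S S: +{a}
  A via A→b a: +{b}
  B via B→b a: +{b}
  C via C→a a: +{a}
  C via C→b B: +{b}
  S via S→a: +{a}
  S via S→b: +{b}
  S: {a,b}  A: {a,b}  B: {b}  C: {a,b}
iter 2: (stable)
  S: {a,b}  A: {a,b}  B: {b}  C: {a,b}

Compute FOLLOW by fixpoint:
seed FOLLOW(S) with $
round 1:
  A→a S S: FOLLOW(S) ⊇ FIRST(S) = {a,b}; new: +{a,b}
  S→a A: FOLLOW(A) ⊇ FOLLOW(S) ⊇ {$,a,b}; new: +{$,a,b}
  S→b B: FOLLOW(B) ⊇ FOLLOW(S) ⊇ {$,a,b}; new: +{$,a,b}
  S→b C: FOLLOW(C) ⊇ FOLLOW(S) ⊇ {$,a,b}; new: +{$,a,b}
  FOLLOW(S)={$,a,b}  FOLLOW(A)={$,a,b}  FOLLOW(B)={$,a,b}  FOLLOW(C)={$,a,b}
round 2: done
  FOLLOW(S)={$,a,b}  FOLLOW(A)={$,a,b}  FOLLOW(B)={$,a,b}  FOLLOW(C)={$,a,b}

FOLLOW(S) = ["$", "a", "b"]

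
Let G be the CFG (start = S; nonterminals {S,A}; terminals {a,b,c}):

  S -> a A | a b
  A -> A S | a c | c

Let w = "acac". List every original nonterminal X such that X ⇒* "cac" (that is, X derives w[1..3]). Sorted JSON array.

CNF form of G:
  S -> T0 A | T0 T2
  A -> A S | T0 T1 | c
  T0 -> a
  T1 -> c
  T2 -> b

Fill CYK table bottom-up — only the sub-triangle for w[1..3]:
  T[1,1] 'c' = {A,T1}  orig:{A}
  T[2,2] 'a' = {T0}  orig:{}
  T[3,3] 'c' = {A,T1}  orig:{A}
  T[1,2] 'ca' = ∅
  T[2,3] 'ac' = {A,S}
  T[1,3] 'cac' = {A}

Original NTs in T[1,3] deriving "cac": ["A"]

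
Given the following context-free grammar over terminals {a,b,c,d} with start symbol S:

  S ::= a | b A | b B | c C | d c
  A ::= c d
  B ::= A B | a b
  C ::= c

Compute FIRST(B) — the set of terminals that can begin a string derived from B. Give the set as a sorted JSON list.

FIRST sets, iterate to fixpoint:
pass 1:
  A via A→c d: +{c}
  B via B→A B: +{c}
  B via B→a b: +{a}
  C via C→c: +{c}
  S via S→a: +{a}
  S via S→b A: +{b}
  S via S→c C: +{c}
  S via S→d c: +{d}
  FIRST(S)={a,b,c,d}  FIRST(A)={c}  FIRST(B)={a,c}  FIRST(C)={c}
pass 2: done
  FIRST(S)={a,b,c,d}  FIRST(A)={c}  FIRST(B)={a,c}  FIRST(C)={c}

FIRST(B) = ["a", "c"]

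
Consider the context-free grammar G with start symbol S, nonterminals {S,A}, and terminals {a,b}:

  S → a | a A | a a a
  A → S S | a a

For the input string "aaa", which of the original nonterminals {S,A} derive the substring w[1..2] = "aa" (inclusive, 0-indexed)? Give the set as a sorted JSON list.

CNF form of G:
  S -> T0 A | T0 X1 | a
  A -> S S | T0 T0
  T0 -> a
  X1 -> T0 T0

CYK fill — only the sub-triangle for w[1..2]:
  [1..1]={S,T0}  "a"  orig:{S}
  [2..2]={S,T0}  "a"  orig:{S}
  [1..2]={A,X1}  "aa"  orig:{A}

Original NTs in T[1,2] deriving "aa": ["A"]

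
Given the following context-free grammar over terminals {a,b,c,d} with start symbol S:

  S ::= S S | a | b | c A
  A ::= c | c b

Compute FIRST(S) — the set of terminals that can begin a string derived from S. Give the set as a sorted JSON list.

FIRST iteration:
round 1:
  A via A→c: +{c}
  S via S→a: +{a}
  S via S→b: +{b}
  S via S→c A: +{c}
  FIRST(S)={a,b,c}  FIRST(A)={c}
round 2: done
  FIRST(S)={a,b,c}  FIRST(A)={c}

FIRST(S) = ["a", "b", "c"]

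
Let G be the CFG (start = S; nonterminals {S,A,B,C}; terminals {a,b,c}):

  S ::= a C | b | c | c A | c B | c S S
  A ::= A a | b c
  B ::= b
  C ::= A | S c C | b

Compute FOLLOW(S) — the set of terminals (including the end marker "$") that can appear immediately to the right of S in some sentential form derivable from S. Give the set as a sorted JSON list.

Compute FIRST by fixpoint:
pass 1:
  A via A→b c: +{b}
  B via B→b: +{b}
  C via C→A: +{b}
  S via S→a C: +{a}
  S via S→b: +{b}
  S via S→c: +{c}
  FIRST(S)={a,b,c}  FIRST(A)={b}  FIRST(B)={b}  FIRST(C)={b}
pass 2:
  C via C→S c C: +{a,c}
  FIRST(S)={a,b,c}  FIRST(A)={b}  FIRST(B)={b}  FIRST(C)={a,b,c}
pass 3: (stable)
  FIRST(S)={a,b,c}  FIRST(A)={b}  FIRST(B)={b}  FIRST(C)={a,b,c}

Compute FOLLOW by fixpoint:
initialize: $ ∈ FOLLOW(S)
round 1:
  A→A a: FOLLOW(A) ⊇ FIRST(a) = {a}; new: +{a}
  C→S c C: FOLLOW(S) ⊇ FIRST(c) = {c}; new: +{c}
  S→a C: FOLLOW(C) ⊇ FOLLOW(S) ⊇ {$,c}; new: +{$,c}
  S→c A: FOLLOW(A) ⊇ FOLLOW(S) ⊇ {$,c}; new: +{$,c}
  S→c B: FOLLOW(B) ⊇ FOLLOW(S) ⊇ {$,c}; new: +{$,c}
  S→c S S: FOLLOW(S) ⊇ FIRST(S) = {a,b,c}; new: +{a,b}
  FOLLOW(S)={$,a,b,c}  FOLLOW(A)={$,a,c}  FOLLOW(B)={$,c}  FOLLOW(C)={$,c}
round 2:
  S→a C: FOLLOW(C) ⊇ FOLLOW(S) ⊇ {$,a,b,c}; new: +{a,b}
  S→c A: FOLLOW(A) ⊇ FOLLOW(S) ⊇ {$,a,b,c}; new: +{b}
  S→c B: FOLLOW(B) ⊇ FOLLOW(S) ⊇ {$,a,b,c}; new: +{a,b}
  FOLLOW(S)={$,a,b,c}  FOLLOW(A)={$,a,b,c}  FOLLOW(B)={$,a,b,c}  FOLLOW(C)={$,a,b,c}
round 3: — fixpoint
  FOLLOW(S)={$,a,b,c}  FOLLOW(A)={$,a,b,c}  FOLLOW(B)={$,a,b,c}  FOLLOW(C)={$,a,b,c}

FOLLOW(S) = ["$", "a", "b", "c"]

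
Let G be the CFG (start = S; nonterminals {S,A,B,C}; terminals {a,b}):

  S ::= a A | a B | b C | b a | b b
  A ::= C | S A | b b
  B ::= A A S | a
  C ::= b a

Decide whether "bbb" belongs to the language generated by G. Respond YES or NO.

CNF form of G:
  S -> T0 C | T0 T0 | T0 T1 | T1 A | T1 B
  A -> S A | T0 T0 | T0 T1
  B -> A X2 | a
  C -> T0 T1
  T0 -> b
  T1 -> a
  X2 -> A S

Fill CYK table bottom-up:
  T[0,0] 'b' = {T0}  orig:{}
  T[1,1] 'b' = {T0}  orig:{}
  T[2,2] 'b' = {T0}  orig:{}
  T[0,1] 'bb' = {A,S}
  T[1,2] 'bb' = {A,S}
  T[0,2] 'bbb' = ∅

S ∉ T[0,2] ⇒ NO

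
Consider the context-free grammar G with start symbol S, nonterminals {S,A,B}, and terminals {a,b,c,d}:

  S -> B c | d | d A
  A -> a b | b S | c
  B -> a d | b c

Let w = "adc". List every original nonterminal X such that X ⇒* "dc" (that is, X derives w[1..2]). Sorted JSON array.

CNF form of G:
  S -> B T3 | T2 A | d
  A -> T0 T1 | T1 S | c
  B -> T0 T2 | T1 T3
  T0 -> a
  T1 -> b
  T2 -> d
  T3 -> c

CYK fill (cells [i..j] with 1 ≤ i ≤ j ≤ 2 only):
  [1..1]={S,T2}  "d"  orig:{S}
  [2..2]={A,T3}  "c"  orig:{A}
  [1..2]={S}  "dc"

Original NTs in T[1,2] deriving "dc": ["S"]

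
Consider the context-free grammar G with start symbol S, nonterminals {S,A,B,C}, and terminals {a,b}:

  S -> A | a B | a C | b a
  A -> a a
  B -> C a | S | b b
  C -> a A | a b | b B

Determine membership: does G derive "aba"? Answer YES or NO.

CNF form of G:
  S -> T0 B | T0 C | T0 T0 | T1 T0
  A -> T0 T0
  B -> C T0 | T0 B | T0 C | T0 T0 | T1 T0 | T1 T1
  C -> T0 A | T0 T1 | T1 B
  T0 -> a
  T1 -> b

CYK table (by increasing span):
  T[0,0] 'a' = {T0}  orig:{}
  T[1,1] 'b' = {T1}  orig:{}
  T[2,2] 'a' = {T0}  orig:{}
  T[0,1] 'ab' = {C}
  T[1,2] 'ba' = {B,S}
  T[0,2] 'aba' = {B,S}

S ∈ T[0,2] ⇒ YES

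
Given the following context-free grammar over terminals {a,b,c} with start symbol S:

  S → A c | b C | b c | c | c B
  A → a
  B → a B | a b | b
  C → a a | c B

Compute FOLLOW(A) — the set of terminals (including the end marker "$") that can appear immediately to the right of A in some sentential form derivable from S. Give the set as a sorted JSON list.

FIRST sets, iterate to fixpoint:
pass 1:
  A via A→a: +{a}
  B via B→a B: +{a}
  B via B→b: +{b}
  C via C→a a: +{a}
  C via C→c B: +{c}
  S via S→A c: +{a}
  S via S→b C: +{b}
  S via S→c: +{c}
  S: {a,b,c}  A: {a}  B: {a,b}  C: {a,c}
pass 2: done
  S: {a,b,c}  A: {a}  B: {a,b}  C: {a,c}

FOLLOW iteration:
seed FOLLOW(S) with $
round 1:
  S→A c: FOLLOW(A) ⊇ FIRST(c) = {c}; new: +{c}
  S→b C: FOLLOW(C) ⊇ FOLLOW(S) ⊇ {$}; new: +{$}
  S→c B: FOLLOW(B) ⊇ FOLLOW(S) ⊇ {$}; new: +{$}
  FOLLOW[S]={$}  FOLLOW[A]={c}  FOLLOW[B]={$}  FOLLOW[C]={$}
round 2: (no change)
  FOLLOW[S]={$}  FOLLOW[A]={c}  FOLLOW[B]={$}  FOLLOW[C]={$}

FOLLOW(A) = ["c"]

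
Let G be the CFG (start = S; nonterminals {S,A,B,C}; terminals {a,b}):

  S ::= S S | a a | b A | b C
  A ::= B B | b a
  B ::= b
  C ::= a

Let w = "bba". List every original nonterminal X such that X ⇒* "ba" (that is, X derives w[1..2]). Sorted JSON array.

CNF form of G:
  S -> S S | T0 A | T0 C | T1 T1
  A -> B B | T0 T1
  B -> b
  C -> a
  T0 -> b
  T1 -> a

CYK fill, restricted to cells inside w[1..2]:
  T[1,1] 'b' = {B,T0}  orig:{B}
  T[2,2] 'a' = {C,T1}  orig:{C}
  T[1,2] 'ba' = {A,S}

Original NTs in T[1,2] deriving "ba": ["A", "S"]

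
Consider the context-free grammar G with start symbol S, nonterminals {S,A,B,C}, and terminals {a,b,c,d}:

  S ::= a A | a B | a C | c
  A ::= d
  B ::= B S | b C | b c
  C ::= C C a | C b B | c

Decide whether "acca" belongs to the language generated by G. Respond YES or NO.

CNF form of G:
  S -> T2 A | T2 B | T2 C | c
  A -> d
  B -> B S | T0 C | T0 T1
  C -> C X3 | C X4 | c
  T0 -> b
  T1 -> c
  T2 -> a
  X3 -> C T2
  X4 -> T0 B

Fill CYK table bottom-up:
  [0..0]={T2}  "a"  orig:{}
  [1..1]={C,S,T1}  "c"  orig:{C,S}
  [2..2]={C,S,T1}  "c"  orig:{C,S}
  [3..3]={T2}  "a"  orig:{}
  [0..1]={S}  "ac"
  [1..2]=∅  "cc"
  [2..3]={X3}  "ca"  orig:{}
  [0..2]=∅  "acc"
  [1..3]={C}  "cca"
  [0..3]={S}  "acca"

S ∈ T[0,3] ⇒ YES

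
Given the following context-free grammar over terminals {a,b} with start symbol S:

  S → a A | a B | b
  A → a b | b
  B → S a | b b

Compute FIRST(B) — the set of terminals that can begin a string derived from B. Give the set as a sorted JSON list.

FIRST iteration:
pass 1:
  A via A→a b: +{a}
  A via A→b: +{b}
  B via B→b b: +{b}
  S via S→a A: +{a}
  S via S→b: +{b}
  FIRST[S]={a,b}  FIRST[A]={a,b}  FIRST[B]={b}
pass 2:
  B via B→S a: +{a}
  FIRST[S]={a,b}  FIRST[A]={a,b}  FIRST[B]={a,b}
pass 3: (no change)
  FIRST[S]={a,b}  FIRST[A]={a,b}  FIRST[B]={a,b}

FIRST(B) = ["a", "b"]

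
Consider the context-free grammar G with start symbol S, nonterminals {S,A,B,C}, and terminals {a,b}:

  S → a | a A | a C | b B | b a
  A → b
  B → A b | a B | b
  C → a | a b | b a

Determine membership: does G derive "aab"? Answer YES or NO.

Convert to CNF:
  S -> T0 B | T0 T1 | T1 A | T1 C | a
  A -> b
  B -> A T0 | T1 B | b
  C -> T0 T1 | T1 T0 | a
  T0 -> b
  T1 -> a

Fill CYK table bottom-up:
  [0..0]={C,S,T1}  "a"  orig:{C,S}
  [1..1]={C,S,T1}  "a"  orig:{C,S}
  [2..2]={A,B,T0}  "b"  orig:{A,B}
  [0..1]={S}  "aa"
  [1..2]={B,C,S}  "ab"
  [0..2]={B,S}  "aab"

S ∈ T[0,2] ⇒ YES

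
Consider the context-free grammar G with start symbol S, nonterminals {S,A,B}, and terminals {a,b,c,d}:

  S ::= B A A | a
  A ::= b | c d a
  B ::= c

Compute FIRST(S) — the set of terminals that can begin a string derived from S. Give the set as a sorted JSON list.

Compute FIRST by fixpoint:
[1]
  A via A→b: +{b}
  A via A→c d a: +{c}
  B via B→c: +{c}
  S via S→B A A: +{c}
  S via S→a: +{a}
  FIRST[S]={a,c}  FIRST[A]={b,c}  FIRST[B]={c}
[2] — fixpoint
  FIRST[S]={a,c}  FIRST[A]={b,c}  FIRST[B]={c}

FIRST(S) = ["a", "c"]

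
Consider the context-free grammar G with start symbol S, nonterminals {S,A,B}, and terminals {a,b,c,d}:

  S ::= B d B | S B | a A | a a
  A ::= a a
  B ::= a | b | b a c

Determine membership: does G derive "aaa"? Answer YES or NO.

CNF form of G:
  S -> B X5 | S B | T0 A | T0 T0
  A -> T0 T0
  B -> T1 X4 | a | b
  T0 -> a
  T1 -> b
  T2 -> c
  T3 -> d
  X4 -> T0 T2
  X5 -> T3 B

CYK table (by increasing span):
  T[0,0] 'a' = {B,T0}  orig:{B}
  T[1,1] 'a' = {B,T0}  orig:{B}
  T[2,2] 'a' = {B,T0}  orig:{B}
  T[0,1] 'aa' = {A,S}
  T[1,2] 'aa' = {A,S}
  T[0,2] 'aaa' = {S}

S ∈ T[0,2] ⇒ YES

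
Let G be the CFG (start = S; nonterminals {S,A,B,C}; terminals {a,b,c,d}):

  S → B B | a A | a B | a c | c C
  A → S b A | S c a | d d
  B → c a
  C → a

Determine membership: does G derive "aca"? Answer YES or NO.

Convert to CNF:
  S -> B B | T1 C | T2 A | T2 B | T2 T1
  A -> S X4 | S X5 | T3 T3
  B -> T1 T2
  C -> a
  T0 -> b
  T1 -> c
  T2 -> a
  T3 -> d
  X4 -> T0 A
  X5 -> T1 T2

Fill CYK table bottom-up:
  [0..0]={C,T2}  "a"  orig:{C}
  [1..1]={T1}  "c"  orig:{}
  [2..2]={C,T2}  "a"  orig:{C}
  [0..1]={S}  "ac"
  [1..2]={B,S,X5}  "ca"  orig:{B,S}
  [0..2]={S}  "aca"

S ∈ T[0,2] ⇒ YES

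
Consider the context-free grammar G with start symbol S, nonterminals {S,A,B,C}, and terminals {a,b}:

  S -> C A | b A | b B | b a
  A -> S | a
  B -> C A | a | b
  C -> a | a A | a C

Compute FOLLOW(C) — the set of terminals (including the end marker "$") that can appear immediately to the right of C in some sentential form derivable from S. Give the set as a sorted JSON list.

FIRST sets, iterate to fixpoint:
[1]
  A via A→a: +{a}
  B via B→a: +{a}
  B via B→b: +{b}
  C via C→a: +{a}
  S via S→C A: +{a}
  S via S→b A: +{b}
  FIRST(S)={a,b}  FIRST(A)={a}  FIRST(B)={a,b}  FIRST(C)={a}
[2]
  A via A→S: +{b}
  FIRST(S)={a,b}  FIRST(A)={a,b}  FIRST(B)={a,b}  FIRST(C)={a}
[3] — fixpoint
  FIRST(S)={a,b}  FIRST(A)={a,b}  FIRST(B)={a,b}  FIRST(C)={a}

Compute FOLLOW by fixpoint:
initialize: $ ∈ FOLLOW(S)
pass 1:
  B→C A: FOLLOW(C) ⊇ FIRST(A) = {a,b}; new: +{a,b}
  C→a A: FOLLOW(A) ⊇ FOLLOW(C) ⊇ {a,b}; new: +{a,b}
  S→C A: FOLLOW(A) ⊇ FOLLOW(S) ⊇ {$}; new: +{$}
  S→b B: FOLLOW(B) ⊇ FOLLOW(S) ⊇ {$}; new: +{$}
  FOLLOW(S)={$}  FOLLOW(A)={$,a,b}  FOLLOW(B)={$}  FOLLOW(C)={a,b}
pass 2:
  A→S: FOLLOW(S) ⊇ FOLLOW(A) ⊇ {$,a,b}; new: +{a,b}
  S→b B: FOLLOW(B) ⊇ FOLLOW(S) ⊇ {$,a,b}; new: +{a,b}
  FOLLOW(S)={$,a,b}  FOLLOW(A)={$,a,b}  FOLLOW(B)={$,a,b}  FOLLOW(C)={a,b}
pass 3: done
  FOLLOW(S)={$,a,b}  FOLLOW(A)={$,a,b}  FOLLOW(B)={$,a,b}  FOLLOW(C)={a,b}

FOLLOW(C) = ["a", "b"]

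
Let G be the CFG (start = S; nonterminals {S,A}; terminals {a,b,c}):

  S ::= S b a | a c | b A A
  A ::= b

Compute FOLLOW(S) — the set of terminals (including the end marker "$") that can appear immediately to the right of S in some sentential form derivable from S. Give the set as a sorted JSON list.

Compute FIRST by fixpoint:
pass 1:
  A via A→b: +{b}
  S via S→a c: +{a}
  S via S→b A A: +{b}
  FIRST(S)={a,b}  FIRST(A)={b}
pass 2: done
  FIRST(S)={a,b}  FIRST(A)={b}

Compute FOLLOW by fixpoint:
FOLLOW(S) := {$}
round 1:
  S→S b a: FOLLOW(S) ⊇ FIRST(b) = {b}; new: +{b}
  S→b A A: FOLLOW(A) ⊇ FIRST(A) = {b}; new: +{b}
  S→b A A: FOLLOW(A) ⊇ FOLLOW(S) ⊇ {$,b}; new: +{$}
  FOLLOW(S)={$,b}  FOLLOW(A)={$,b}
round 2: done
  FOLLOW(S)={$,b}  FOLLOW(A)={$,b}

FOLLOW(S) = ["$", "b"]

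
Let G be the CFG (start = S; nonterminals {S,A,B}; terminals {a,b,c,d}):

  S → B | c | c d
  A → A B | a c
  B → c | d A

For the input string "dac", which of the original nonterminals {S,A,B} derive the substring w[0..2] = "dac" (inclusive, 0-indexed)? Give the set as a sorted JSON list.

Convert to CNF:
  S -> T1 T2 | T2 A | c
  A -> A B | T0 T1
  B -> T2 A | c
  T0 -> a
  T1 -> c
  T2 -> d

CYK table (by increasing span) (cells [i..j] with 0 ≤ i ≤ j ≤ 2 only):
  [0..0]={T2}  "d"  orig:{}
  [1..1]={T0}  "a"  orig:{}
  [2..2]={B,S,T1}  "c"  orig:{B,S}
  [0..1]=∅  "da"
  [1..2]={A}  "ac"
  [0..2]={B,S}  "dac"

Original NTs in T[0,2] deriving "dac": ["B", "S"]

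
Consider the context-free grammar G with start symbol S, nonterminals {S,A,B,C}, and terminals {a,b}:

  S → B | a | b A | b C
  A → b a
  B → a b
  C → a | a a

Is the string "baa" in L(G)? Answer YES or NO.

Convert to CNF:
  S -> T0 A | T0 C | T1 T0 | a
  A -> T0 T1
  B -> T1 T0
  C -> T1 T1 | a
  T0 -> b
  T1 -> a

CYK table (by increasing span):
  [0..0]={T0}  "b"  orig:{}
  [1..1]={C,S,T1}  "a"  orig:{C,S}
  [2..2]={C,S,T1}  "a"  orig:{C,S}
  [0..1]={A,S}  "ba"
  [1..2]={C}  "aa"
  [0..2]={S}  "baa"

S ∈ T[0,2] ⇒ YES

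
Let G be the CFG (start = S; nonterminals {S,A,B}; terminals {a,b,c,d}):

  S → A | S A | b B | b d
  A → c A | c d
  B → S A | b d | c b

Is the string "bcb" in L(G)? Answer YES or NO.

CNF form of G:
  S -> S A | T0 A | T0 T1 | T2 B | T2 T1
  A -> T0 A | T0 T1
  B -> S A | T0 T2 | T2 T1
  T0 -> c
  T1 -> d
  T2 -> b

CYK table (by increasing span):
  [0..0]={T2}  "b"  orig:{}
  [1..1]={T0}  "c"  orig:{}
  [2..2]={T2}  "b"  orig:{}
  [0..1]=∅  "bc"
  [1..2]={B}  "cb"
  [0..2]={S}  "bcb"

S ∈ T[0,2] ⇒ YES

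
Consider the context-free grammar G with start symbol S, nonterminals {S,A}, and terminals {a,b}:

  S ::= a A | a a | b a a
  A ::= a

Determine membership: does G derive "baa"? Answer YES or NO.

CNF form of G:
  S -> T0 A | T0 T0 | T1 X2
  A -> a
  T0 -> a
  T1 -> b
  X2 -> T0 T0

CYK table (by increasing span):
  cell(0,0) b: {T1}  orig:{}
  cell(1,1) a: {A,T0}  orig:{A}
  cell(2,2) a: {A,T0}  orig:{A}
  cell(0,1) ba: ∅
  cell(1,2) aa: {S,X2}  orig:{S}
  cell(0,2) baa: {S}

S ∈ T[0,2] ⇒ YES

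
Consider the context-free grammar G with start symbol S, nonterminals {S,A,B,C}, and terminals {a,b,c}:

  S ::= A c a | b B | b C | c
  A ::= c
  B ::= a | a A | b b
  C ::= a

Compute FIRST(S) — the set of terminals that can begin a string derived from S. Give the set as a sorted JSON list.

FIRST iteration:
[1]
  A via A→c: +{c}
  B via B→a: +{a}
  B via B→b b: +{b}
  C via C→a: +{a}
  S via S→A c a: +{c}
  S via S→b B: +{b}
  S: {b,c}  A: {c}  B: {a,b}  C: {a}
[2] (stable)
  S: {b,c}  A: {c}  B: {a,b}  C: {a}

FIRST(S) = ["b", "c"]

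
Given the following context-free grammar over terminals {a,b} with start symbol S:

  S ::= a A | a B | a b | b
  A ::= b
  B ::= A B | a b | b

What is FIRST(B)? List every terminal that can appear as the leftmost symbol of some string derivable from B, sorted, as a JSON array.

FIRST iteration:
round 1:
  A via A→b: +{b}
  B via B→A B: +{b}
  B via B→a b: +{a}
  S via S→a A: +{a}
  S via S→b: +{b}
  FIRST[S]={a,b}  FIRST[A]={b}  FIRST[B]={a,b}
round 2: — fixpoint
  FIRST[S]={a,b}  FIRST[A]={b}  FIRST[B]={a,b}

FIRST(B) = ["a", "b"]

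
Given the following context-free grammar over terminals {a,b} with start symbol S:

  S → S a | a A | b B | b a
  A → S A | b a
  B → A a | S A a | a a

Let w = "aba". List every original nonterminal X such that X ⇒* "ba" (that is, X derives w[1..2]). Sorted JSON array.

Convert to CNF:
  S -> S T1 | T0 B | T0 T1 | T1 A
  A -> S A | T0 T1
  B -> A T1 | S X2 | T1 T1
  T0 -> b
  T1 -> a
  X2 -> A T1

CYK fill — only the sub-triangle for w[1..2]:
  T[1,1] 'b' = {T0}  orig:{}
  T[2,2] 'a' = {T1}  orig:{}
  T[1,2] 'ba' = {A,S}

Original NTs in T[1,2] deriving "ba": ["A", "S"]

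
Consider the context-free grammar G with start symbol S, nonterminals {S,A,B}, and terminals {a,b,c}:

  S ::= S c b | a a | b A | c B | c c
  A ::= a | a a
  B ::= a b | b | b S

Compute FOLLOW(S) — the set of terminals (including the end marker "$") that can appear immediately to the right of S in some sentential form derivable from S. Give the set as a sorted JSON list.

FIRST iteration:
iter 1:
  A via A→a: +{a}
  B via B→a b: +{a}
  B via B→b: +{b}
  S via S→a a: +{a}
  S via S→b A: +{b}
  S via S→c B: +{c}
  FIRST(S)={a,b,c}  FIRST(A)={a}  FIRST(B)={a,b}
iter 2: — fixpoint
  FIRST(S)={a,b,c}  FIRST(A)={a}  FIRST(B)={a,b}

Compute FOLLOW by fixpoint:
seed FOLLOW(S) with $
pass 1:
  S→S c b: FOLLOW(S) ⊇ FIRST(c) = {c}; new: +{c}
  S→b A: FOLLOW(A) ⊇ FOLLOW(S) ⊇ {$,c}; new: +{$,c}
  S→c B: FOLLOW(B) ⊇ FOLLOW(S) ⊇ {$,c}; new: +{$,c}
  FOLLOW(S)={$,c}  FOLLOW(A)={$,c}  FOLLOW(B)={$,c}
pass 2: done
  FOLLOW(S)={$,c}  FOLLOW(A)={$,c}  FOLLOW(B)={$,c}

FOLLOW(S) = ["$", "c"]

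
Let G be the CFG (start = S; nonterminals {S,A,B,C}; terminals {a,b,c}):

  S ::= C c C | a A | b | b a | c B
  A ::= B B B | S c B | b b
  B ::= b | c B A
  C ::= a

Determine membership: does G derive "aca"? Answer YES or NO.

Convert to CNF:
  S -> C X6 | T0 B | T1 T2 | T2 A | b
  A -> B X3 | S X4 | T1 T1
  B -> T0 X5 | b
  C -> a
  T0 -> c
  T1 -> b
  T2 -> a
  X3 -> B B
  X4 -> T0 B
  X5 -> B A
  X6 -> T0 C

Fill CYK table bottom-up:
  [0..0]={C,T2}  "a"  orig:{C}
  [1..1]={T0}  "c"  orig:{}
  [2..2]={C,T2}  "a"  orig:{C}
  [0..1]=∅  "ac"
  [1..2]={X6}  "ca"  orig:{}
  [0..2]={S}  "aca"

S ∈ T[0,2] ⇒ YES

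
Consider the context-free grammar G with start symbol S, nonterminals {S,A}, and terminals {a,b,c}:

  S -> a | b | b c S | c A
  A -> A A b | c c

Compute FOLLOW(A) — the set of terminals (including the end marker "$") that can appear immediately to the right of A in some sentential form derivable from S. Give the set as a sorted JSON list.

FIRST sets, iterate to fixpoint:
pass 1:
  A via A→c c: +{c}
  S via S→a: +{a}
  S via S→b: +{b}
  S via S→c A: +{c}
  S: {a,b,c}  A: {c}
pass 2: (no change)
  S: {a,b,c}  A: {c}

FOLLOW sets:
seed FOLLOW(S) with $
[1]
  A→A A b: FOLLOW(A) ⊇ FIRST(A) = {c}; new: +{c}
  A→A A b: FOLLOW(A) ⊇ FIRST(b) = {b}; new: +{b}
  S→c A: FOLLOW(A) ⊇ FOLLOW(S) ⊇ {$}; new: +{$}
  S: {$}  A: {$,b,c}
[2] (no change)
  S: {$}  A: {$,b,c}

FOLLOW(A) = ["$", "b", "c"]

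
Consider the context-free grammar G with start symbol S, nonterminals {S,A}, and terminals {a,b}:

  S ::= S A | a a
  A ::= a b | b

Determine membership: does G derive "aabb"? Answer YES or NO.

CNF form of G:
  S -> S A | T0 T0
  A -> T0 T1 | b
  T0 -> a
  T1 -> b

Fill CYK table bottom-up:
  [0..0]={T0}  "a"  orig:{}
  [1..1]={T0}  "a"  orig:{}
  [2..2]={A,T1}  "b"  orig:{A}
  [3..3]={A,T1}  "b"  orig:{A}
  [0..1]={S}  "aa"
  [1..2]={A}  "ab"
  [2..3]=∅  "bb"
  [0..2]={S}  "aab"
  [1..3]=∅  "abb"
  [0..3]={S}  "aabb"

S ∈ T[0,3] ⇒ YES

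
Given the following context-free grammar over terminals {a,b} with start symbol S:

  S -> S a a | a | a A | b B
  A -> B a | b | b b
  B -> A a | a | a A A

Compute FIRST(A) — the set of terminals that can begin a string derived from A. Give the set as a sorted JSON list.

FIRST iteration:
pass 1:
  A via A→b: +{b}
  B via B→A a: +{b}
  B via B→a: +{a}
  S via S→a: +{a}
  S via S→b B: +{b}
  FIRST[S]={a,b}  FIRST[A]={b}  FIRST[B]={a,b}
pass 2:
  A via A→B a: +{a}
  FIRST[S]={a,b}  FIRST[A]={a,b}  FIRST[B]={a,b}
pass 3: (stable)
  FIRST[S]={a,b}  FIRST[A]={a,b}  FIRST[B]={a,b}

FIRST(A) = ["a", "b"]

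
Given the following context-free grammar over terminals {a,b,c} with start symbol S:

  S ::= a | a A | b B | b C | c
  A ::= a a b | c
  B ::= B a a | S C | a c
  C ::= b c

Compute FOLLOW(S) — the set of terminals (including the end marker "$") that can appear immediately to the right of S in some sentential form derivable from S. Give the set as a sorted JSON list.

FIRST iteration:
round 1:
  A via A→a a b: +{a}
  A via A→c: +{c}
  B via B→a c: +{a}
  C via C→b c: +{b}
  S via S→a: +{a}
  S via S→b B: +{b}
  S via S→c: +{c}
  FIRST(S)={a,b,c}  FIRST(A)={a,c}  FIRST(B)={a}  FIRST(C)={b}
round 2:
  B via B→S C: +{b,c}
  FIRST(S)={a,b,c}  FIRST(A)={a,c}  FIRST(B)={a,b,c}  FIRST(C)={b}
round 3: (stable)
  FIRST(S)={a,b,c}  FIRST(A)={a,c}  FIRST(B)={a,b,c}  FIRST(C)={b}

FOLLOW sets:
FOLLOW(S) := {$}
round 1:
  B→B a a: FOLLOW(B) ⊇ FIRST(a) = {a}; new: +{a}
  B→S C: FOLLOW(S) ⊇ FIRST(C) = {b}; new: +{b}
  B→S C: FOLLOW(C) ⊇ FOLLOW(B) ⊇ {a}; new: +{a}
  S→a A: FOLLOW(A) ⊇ FOLLOW(S) ⊇ {$,b}; new: +{$,b}
  S→b B: FOLLOW(B) ⊇ FOLLOW(S) ⊇ {$,b}; new: +{$,b}
  S→b C: FOLLOW(C) ⊇ FOLLOW(S) ⊇ {$,b}; new: +{$,b}
  FOLLOW(S)={$,b}  FOLLOW(A)={$,b}  FOLLOW(B)={$,a,b}  FOLLOW(C)={$,a,b}
round 2: (no change)
  FOLLOW(S)={$,b}  FOLLOW(A)={$,b}  FOLLOW(B)={$,a,b}  FOLLOW(C)={$,a,b}

FOLLOW(S) = ["$", "b"]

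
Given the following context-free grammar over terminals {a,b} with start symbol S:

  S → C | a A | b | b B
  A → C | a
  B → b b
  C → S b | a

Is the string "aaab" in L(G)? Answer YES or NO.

CNF form of G:
  S -> S T0 | T0 B | T1 A | a | b
  A -> S T0 | a
  B -> T0 T0
  C -> S T0 | a
  T0 -> b
  T1 -> a

CYK table (by increasing span):
  [0..0]={A,C,S,T1}  "a"  orig:{A,C,S}
  [1..1]={A,C,S,T1}  "a"  orig:{A,C,S}
  [2..2]={A,C,S,T1}  "a"  orig:{A,C,S}
  [3..3]={S,T0}  "b"  orig:{S}
  [0..1]={S}  "aa"
  [1..2]={S}  "aa"
  [2..3]={A,C,S}  "ab"
  [0..2]=∅  "aaa"
  [1..3]={A,C,S}  "aab"
  [0..3]={S}  "aaab"

S ∈ T[0,3] ⇒ YES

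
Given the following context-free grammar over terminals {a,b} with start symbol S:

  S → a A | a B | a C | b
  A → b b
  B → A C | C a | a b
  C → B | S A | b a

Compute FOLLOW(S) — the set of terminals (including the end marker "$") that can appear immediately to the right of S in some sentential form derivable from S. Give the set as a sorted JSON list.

Compute FIRST by fixpoint:
iter 1:
  A via A→b b: +{b}
  B via B→A C: +{b}
  B via B→a b: +{a}
  C via C→B: +{a,b}
  S via S→a A: +{a}
  S via S→b: +{b}
  FIRST(S)={a,b}  FIRST(A)={b}  FIRST(B)={a,b}  FIRST(C)={a,b}
iter 2: — fixpoint
  FIRST(S)={a,b}  FIRST(A)={b}  FIRST(B)={a,b}  FIRST(C)={a,b}

Compute FOLLOW by fixpoint:
seed FOLLOW(S) with $
round 1:
  B→A C: FOLLOW(A) ⊇ FIRST(C) = {a,b}; new: +{a,b}
  B→C a: FOLLOW(C) ⊇ FIRST(a) = {a}; new: +{a}
  C→B: FOLLOW(B) ⊇ FOLLOW(C) ⊇ {a}; new: +{a}
  C→S A: FOLLOW(S) ⊇ FIRST(A) = {b}; new: +{b}
  S→a A: FOLLOW(A) ⊇ FOLLOW(S) ⊇ {$,b}; new: +{$}
  S→a B: FOLLOW(B) ⊇ FOLLOW(S) ⊇ {$,b}; new: +{$,b}
  S→a C: FOLLOW(C) ⊇ FOLLOW(S) ⊇ {$,b}; new: +{$,b}
  FOLLOW(S)={$,b}  FOLLOW(A)={$,a,b}  FOLLOW(B)={$,a,b}  FOLLOW(C)={$,a,b}
round 2: (stable)
  FOLLOW(S)={$,b}  FOLLOW(A)={$,a,b}  FOLLOW(B)={$,a,b}  FOLLOW(C)={$,a,b}

FOLLOW(S) = ["$", "b"]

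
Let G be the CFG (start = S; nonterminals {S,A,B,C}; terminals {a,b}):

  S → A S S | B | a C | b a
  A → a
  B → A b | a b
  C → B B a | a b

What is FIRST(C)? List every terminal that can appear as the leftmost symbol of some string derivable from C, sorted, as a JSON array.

Compute FIRST by fixpoint:
[1]
  A via A→a: +{a}
  B via B→A b: +{a}
  C via C→B B a: +{a}
  S via S→A S S: +{a}
  S via S→b a: +{b}
  S: {a,b}  A: {a}  B: {a}  C: {a}
[2] — fixpoint
  S: {a,b}  A: {a}  B: {a}  C: {a}

FIRST(C) = ["a"]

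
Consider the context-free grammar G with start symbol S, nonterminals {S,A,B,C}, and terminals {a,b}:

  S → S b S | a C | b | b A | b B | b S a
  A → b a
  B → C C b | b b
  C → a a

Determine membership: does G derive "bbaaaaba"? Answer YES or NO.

CNF form of G:
  S -> S X3 | T0 A | T0 B | T0 X4 | T1 C | b
  A -> T0 T1
  B -> C X2 | T0 T0
  C -> T1 T1
  T0 -> b
  T1 -> a
  X2 -> C T0
  X3 -> T0 S
  X4 -> S T1

Fill CYK table bottom-up:
  [0..0]={S,T0}  "b"  orig:{S}
  [1..1]={S,T0}  "b"  orig:{S}
  [2..2]={T1}  "a"  orig:{}
  [3..3]={T1}  "a"  orig:{}
  [4..4]={T1}  "a"  orig:{}
  [5..5]={T1}  "a"  orig:{}
  [6..6]={S,T0}  "b"  orig:{S}
  [7..7]={T1}  "a"  orig:{}
  [0..1]={B,X3}  "bb"  orig:{B}
  [1..2]={A,X4}  "ba"  orig:{A}
  [2..3]={C}  "aa"
  [3..4]={C}  "aa"
  [4..5]={C}  "aa"
  [5..6]=∅  "ab"
  [6..7]={A,X4}  "ba"  orig:{A}
  [0..2]={S}  "bba"
  [1..3]=∅  "baa"
  [2..4]={S}  "aaa"
  [3..5]={S}  "aaa"
  [4..6]={X2}  "aab"  orig:{}
  [5..7]=∅  "aba"
  [0..3]={X4}  "bbaa"  orig:{}
  [1..4]={X3}  "baaa"  orig:{}
  [2..5]={X4}  "aaaa"  orig:{}
  [3..6]=∅  "aaab"
  [4..7]=∅  "aaba"
  [0..4]={S}  "bbaaa"
  [1..5]={S}  "baaaa"
  [2..6]={B}  "aaaab"
  [3..7]=∅  "aaaba"
  [0..5]={X3,X4}  "bbaaaa"  orig:{}
  [1..6]={S}  "baaaab"
  [2..7]=∅  "aaaaba"
  [0..6]={X3}  "bbaaaab"  orig:{}
  [1..7]={X4}  "baaaaba"  orig:{}
  [0..7]={S}  "bbaaaaba"

S ∈ T[0,7] ⇒ YES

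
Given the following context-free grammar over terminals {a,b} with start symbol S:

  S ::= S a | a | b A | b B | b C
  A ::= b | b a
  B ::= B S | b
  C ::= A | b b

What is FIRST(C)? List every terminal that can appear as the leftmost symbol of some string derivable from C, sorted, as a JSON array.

Compute FIRST by fixpoint:
pass 1:
  A via A→b: +{b}
  B via B→b: +{b}
  C via C→A: +{b}
  S via S→a: +{a}
  S via S→b A: +{b}
  S: {a,b}  A: {b}  B: {b}  C: {b}
pass 2: (stable)
  S: {a,b}  A: {b}  B: {b}  C: {b}

FIRST(C) = ["b"]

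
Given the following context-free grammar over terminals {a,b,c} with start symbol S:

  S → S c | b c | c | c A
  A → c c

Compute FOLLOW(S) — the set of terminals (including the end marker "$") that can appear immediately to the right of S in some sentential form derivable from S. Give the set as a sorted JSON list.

FIRST sets, iterate to fixpoint:
iter 1:
  A via A→c c: +{c}
  S via S→b c: +{b}
  S via S→c: +{c}
  FIRST(S)={b,c}  FIRST(A)={c}
iter 2: done
  FIRST(S)={b,c}  FIRST(A)={c}

FOLLOW sets:
initialize: $ ∈ FOLLOW(S)
[1]
  S→S c: FOLLOW(S) ⊇ FIRST(c) = {c}; new: +{c}
  S→c A: FOLLOW(A) ⊇ FOLLOW(S) ⊇ {$,c}; new: +{$,c}
  S: {$,c}  A: {$,c}
[2] — fixpoint
  S: {$,c}  A: {$,c}

FOLLOW(S) = ["$", "c"]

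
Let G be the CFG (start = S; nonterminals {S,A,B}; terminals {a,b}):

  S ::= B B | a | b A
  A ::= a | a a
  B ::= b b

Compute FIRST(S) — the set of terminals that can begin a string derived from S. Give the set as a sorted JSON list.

FIRST iteration:
iter 1:
  A via A→a: +{a}
  B via B→b b: +{b}
  S via S→B B: +{b}
  S via S→a: +{a}
  S: {a,b}  A: {a}  B: {b}
iter 2: (stable)
  S: {a,b}  A: {a}  B: {b}

FIRST(S) = ["a", "b"]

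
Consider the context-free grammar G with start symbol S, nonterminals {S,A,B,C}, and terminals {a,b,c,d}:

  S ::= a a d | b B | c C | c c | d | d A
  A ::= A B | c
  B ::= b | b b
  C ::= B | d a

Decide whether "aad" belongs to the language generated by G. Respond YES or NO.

Convert to CNF:
  S -> T0 B | T1 A | T2 X4 | T3 C | T3 T3 | d
  A -> A B | c
  B -> T0 T0 | b
  C -> T0 T0 | T1 T2 | b
  T0 -> b
  T1 -> d
  T2 -> a
  T3 -> c
  X4 -> T2 T1

Fill CYK table bottom-up:
  [0..0]={T2}  "a"  orig:{}
  [1..1]={T2}  "a"  orig:{}
  [2..2]={S,T1}  "d"  orig:{S}
  [0..1]=∅  "aa"
  [1..2]={X4}  "ad"  orig:{}
  [0..2]={S}  "aad"

S ∈ T[0,2] ⇒ YES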